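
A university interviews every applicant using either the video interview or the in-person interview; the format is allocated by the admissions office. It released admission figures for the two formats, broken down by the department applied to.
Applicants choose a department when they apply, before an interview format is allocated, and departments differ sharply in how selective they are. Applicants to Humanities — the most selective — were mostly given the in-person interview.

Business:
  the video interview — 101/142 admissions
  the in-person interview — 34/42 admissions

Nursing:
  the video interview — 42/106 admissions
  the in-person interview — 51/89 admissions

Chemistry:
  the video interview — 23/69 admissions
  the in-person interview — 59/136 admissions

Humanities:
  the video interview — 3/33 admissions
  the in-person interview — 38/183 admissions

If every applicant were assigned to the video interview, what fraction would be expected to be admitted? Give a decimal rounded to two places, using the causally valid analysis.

0.37

Department satisfies the back-door criterion: it is not a descendant of the interview format, and it blocks the spurious path from interview format to outcome. Adjusting for it (i.e., using the within-department rates) gives the causal effect.
Standardising the video interview to the population department mix: 0.230·101/142 + 0.244·42/106 + 0.256·23/69 + 0.270·3/33 = 0.370.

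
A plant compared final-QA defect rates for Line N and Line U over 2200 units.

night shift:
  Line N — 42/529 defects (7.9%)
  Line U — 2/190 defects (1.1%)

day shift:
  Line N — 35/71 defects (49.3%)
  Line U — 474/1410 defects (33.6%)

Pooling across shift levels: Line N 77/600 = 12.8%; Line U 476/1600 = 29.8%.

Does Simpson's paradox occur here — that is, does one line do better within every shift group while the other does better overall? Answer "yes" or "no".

Within each shift level (night shift 7.9% vs 1.1%; day shift 49.3% vs 33.6%), Line U has the lower rate every time. Pooled: 12.8% vs 29.8% — Line N has the lower rate overall. The two comparisons disagree.

yes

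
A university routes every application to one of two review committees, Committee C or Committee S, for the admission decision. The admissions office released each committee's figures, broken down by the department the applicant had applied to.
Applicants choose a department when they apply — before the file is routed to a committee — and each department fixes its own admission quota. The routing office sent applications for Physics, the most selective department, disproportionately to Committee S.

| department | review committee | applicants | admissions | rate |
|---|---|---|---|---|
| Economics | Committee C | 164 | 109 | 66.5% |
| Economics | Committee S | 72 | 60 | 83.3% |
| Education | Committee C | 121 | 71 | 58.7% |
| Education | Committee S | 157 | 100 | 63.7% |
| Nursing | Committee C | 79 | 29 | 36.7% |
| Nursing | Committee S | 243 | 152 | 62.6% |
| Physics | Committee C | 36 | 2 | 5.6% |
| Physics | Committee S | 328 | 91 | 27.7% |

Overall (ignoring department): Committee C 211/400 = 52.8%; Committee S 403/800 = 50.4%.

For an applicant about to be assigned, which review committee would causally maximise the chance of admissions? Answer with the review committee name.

Committee S

Committee S is higher inside every department stratum but Committee C is higher in aggregate. Whether to stratify depends on how department relates to the review committee.
Nothing the review committee does changes department; the imbalance is an allocation artefact. With department also predicting the outcome, the pooled figure is confounded, and the within-stratum comparison is the causal one.
Within each level — Economics: 66.5% vs 83.3%; Education: 58.7% vs 63.7%; Nursing: 36.7% vs 62.6%; Physics: 5.6% vs 27.7% — Committee S is higher every time.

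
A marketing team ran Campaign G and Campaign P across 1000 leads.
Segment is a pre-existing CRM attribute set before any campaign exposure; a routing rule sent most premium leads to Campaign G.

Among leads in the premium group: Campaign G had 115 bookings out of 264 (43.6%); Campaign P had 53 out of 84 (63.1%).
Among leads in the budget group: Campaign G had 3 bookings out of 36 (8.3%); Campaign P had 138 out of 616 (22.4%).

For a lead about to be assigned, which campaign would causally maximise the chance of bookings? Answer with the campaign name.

Campaign P

Here customer segment is a common cause — it drives both which campaign a case falls under and the outcome. The crude comparison mixes populations; the stratum-specific rates are the causally relevant ones.
Within each level — premium: 43.6% vs 63.1%; budget: 8.3% vs 22.4% — Campaign P is higher every time.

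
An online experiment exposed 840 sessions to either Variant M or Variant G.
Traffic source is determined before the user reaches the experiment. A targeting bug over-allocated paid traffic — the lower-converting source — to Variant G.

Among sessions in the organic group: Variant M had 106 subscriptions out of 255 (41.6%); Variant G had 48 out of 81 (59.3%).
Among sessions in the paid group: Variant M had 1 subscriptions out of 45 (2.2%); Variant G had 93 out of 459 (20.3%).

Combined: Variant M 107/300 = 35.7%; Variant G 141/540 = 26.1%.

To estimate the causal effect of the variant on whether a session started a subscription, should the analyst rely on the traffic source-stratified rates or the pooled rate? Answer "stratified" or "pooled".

The traffic source-specific comparison favours Variant G throughout, but the pooled figures favour Variant M. The question is whether to condition on traffic source.
Traffic source differs across variants for reasons unrelated to any effect of the variant itself, and it separately predicts the outcome — a classic confounder. We must compare within traffic source levels.
Within each level — organic: 41.6% vs 59.3%; paid: 2.2% vs 20.3% — Variant G is higher every time.

stratified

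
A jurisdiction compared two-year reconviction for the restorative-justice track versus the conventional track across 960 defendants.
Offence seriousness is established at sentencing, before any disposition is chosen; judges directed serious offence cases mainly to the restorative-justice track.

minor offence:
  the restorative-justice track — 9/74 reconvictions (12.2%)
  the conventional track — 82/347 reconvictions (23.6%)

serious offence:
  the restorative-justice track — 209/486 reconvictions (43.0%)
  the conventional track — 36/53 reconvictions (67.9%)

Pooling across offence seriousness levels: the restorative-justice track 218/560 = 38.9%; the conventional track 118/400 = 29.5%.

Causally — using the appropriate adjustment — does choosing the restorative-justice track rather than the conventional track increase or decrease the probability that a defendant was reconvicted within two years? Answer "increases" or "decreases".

The stratified and pooled comparisons disagree (the restorative-justice track wins within each offence seriousness; the conventional track wins overall), so the answer turns on the causal role of offence seriousness.
Offence seriousness differs across dispositions for reasons unrelated to any effect of the disposition itself, and it separately predicts the outcome — a classic confounder. We must compare within offence seriousness levels.
Within each level — minor offence: 12.2% vs 23.6%; serious offence: 43.0% vs 67.9% — the restorative-justice track is lower every time.

decreases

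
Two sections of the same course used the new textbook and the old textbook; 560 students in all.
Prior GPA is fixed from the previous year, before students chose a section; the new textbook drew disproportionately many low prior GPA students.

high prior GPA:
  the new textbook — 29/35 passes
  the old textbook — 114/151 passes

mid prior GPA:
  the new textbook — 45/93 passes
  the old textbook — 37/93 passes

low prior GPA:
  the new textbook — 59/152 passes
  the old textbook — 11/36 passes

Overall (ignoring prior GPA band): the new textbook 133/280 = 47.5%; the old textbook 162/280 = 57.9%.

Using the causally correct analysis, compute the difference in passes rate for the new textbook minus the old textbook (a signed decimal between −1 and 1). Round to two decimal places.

Within every prior GPA band level the new textbook has the higher rate, yet pooled the old textbook does — Simpson's reversal.
Since prior GPA band is a pre-existing factor (not a product of the teaching method) and it affects the outcome on its own, it is a confounder. The stratified rates, not the pooled rate, identify the causal effect.
Adjusting over the population distribution of prior GPA band: 0.332·(0.829−0.755) + 0.332·(0.484−0.398) + 0.336·(0.388−0.306) = +0.081.

+0.08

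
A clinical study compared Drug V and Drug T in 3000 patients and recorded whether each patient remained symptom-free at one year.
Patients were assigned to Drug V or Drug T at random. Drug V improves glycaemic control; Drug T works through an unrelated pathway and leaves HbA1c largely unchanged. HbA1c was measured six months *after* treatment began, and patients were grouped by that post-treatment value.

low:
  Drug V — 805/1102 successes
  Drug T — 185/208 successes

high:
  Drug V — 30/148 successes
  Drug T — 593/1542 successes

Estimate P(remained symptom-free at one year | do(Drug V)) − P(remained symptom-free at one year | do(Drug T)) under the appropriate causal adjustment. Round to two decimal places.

The distribution of HbA1c is itself part of what the drug does — it is an intermediate outcome. Holding it fixed would remove that part of the effect; the total effect is the pooled difference.
The causal difference is the pooled difference: 0.668 − 0.445 = +0.223.

+0.22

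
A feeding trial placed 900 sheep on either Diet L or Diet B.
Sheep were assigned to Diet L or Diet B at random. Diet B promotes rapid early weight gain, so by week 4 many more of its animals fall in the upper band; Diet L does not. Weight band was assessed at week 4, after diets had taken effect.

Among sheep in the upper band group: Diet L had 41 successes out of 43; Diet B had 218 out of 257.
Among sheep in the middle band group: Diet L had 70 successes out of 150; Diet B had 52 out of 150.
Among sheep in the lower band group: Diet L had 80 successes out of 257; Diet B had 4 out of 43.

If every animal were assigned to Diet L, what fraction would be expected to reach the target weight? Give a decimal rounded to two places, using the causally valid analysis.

0.42

Stratifying would compare diets among sheep the diets themselves sorted into week-4 weight band groups — a form of selection on an intermediate. The unconditioned pooled rates give the total causal effect.
So P(outcome | do(Diet L)) is just the pooled rate for Diet L: 191/450 = 0.424.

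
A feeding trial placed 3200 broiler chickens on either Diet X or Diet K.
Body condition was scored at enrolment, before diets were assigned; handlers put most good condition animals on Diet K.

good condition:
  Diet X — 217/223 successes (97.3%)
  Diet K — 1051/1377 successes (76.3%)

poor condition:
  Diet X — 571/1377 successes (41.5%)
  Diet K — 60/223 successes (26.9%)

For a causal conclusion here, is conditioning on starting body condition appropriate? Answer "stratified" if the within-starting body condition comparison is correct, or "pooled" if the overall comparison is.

The stratified and pooled comparisons disagree (Diet X wins within each starting body condition; Diet K wins overall), so the answer turns on the causal role of starting body condition.
Nothing the diet does changes starting body condition; the imbalance is an allocation artefact. With starting body condition also predicting the outcome, the pooled figure is confounded, and the within-stratum comparison is the causal one.
Within each level — good condition: 97.3% vs 76.3%; poor condition: 41.5% vs 26.9% — Diet X is higher every time.

stratified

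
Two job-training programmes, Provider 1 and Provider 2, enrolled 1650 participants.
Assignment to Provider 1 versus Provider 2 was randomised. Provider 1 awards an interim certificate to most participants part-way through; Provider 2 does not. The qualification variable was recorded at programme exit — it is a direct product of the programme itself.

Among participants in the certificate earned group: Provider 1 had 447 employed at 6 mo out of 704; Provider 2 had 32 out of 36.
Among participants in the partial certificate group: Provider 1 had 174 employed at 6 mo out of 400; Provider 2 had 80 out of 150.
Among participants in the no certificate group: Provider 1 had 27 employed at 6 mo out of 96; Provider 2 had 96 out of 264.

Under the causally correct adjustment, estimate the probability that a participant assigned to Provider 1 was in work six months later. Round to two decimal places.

0.54

The stratified and pooled comparisons disagree (Provider 2 wins within each qualification attained during the programme; Provider 1 wins overall), so the answer turns on the causal role of qualification attained during the programme.
Because the programme influences qualification attained during the programme, qualification attained during the programme is a post-treatment mediator, not a confounder. Stratifying on it would bias the estimate; the causal effect is the crude pooled difference.
So P(outcome | do(Provider 1)) is just the pooled rate for Provider 1: 648/1200 = 0.540.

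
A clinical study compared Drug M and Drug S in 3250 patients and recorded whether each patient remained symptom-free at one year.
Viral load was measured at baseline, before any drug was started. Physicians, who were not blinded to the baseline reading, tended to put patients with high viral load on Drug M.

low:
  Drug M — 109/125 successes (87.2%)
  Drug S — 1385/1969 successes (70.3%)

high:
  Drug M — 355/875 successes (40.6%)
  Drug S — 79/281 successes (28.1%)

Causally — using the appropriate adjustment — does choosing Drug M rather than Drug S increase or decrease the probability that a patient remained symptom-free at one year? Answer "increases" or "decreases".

increases

Viral load differs across drugs for reasons unrelated to any effect of the drug itself, and it separately predicts the outcome — a classic confounder. We must compare within viral load levels.
Within each level — low: 87.2% vs 70.3%; high: 40.6% vs 28.1% — Drug M is higher every time.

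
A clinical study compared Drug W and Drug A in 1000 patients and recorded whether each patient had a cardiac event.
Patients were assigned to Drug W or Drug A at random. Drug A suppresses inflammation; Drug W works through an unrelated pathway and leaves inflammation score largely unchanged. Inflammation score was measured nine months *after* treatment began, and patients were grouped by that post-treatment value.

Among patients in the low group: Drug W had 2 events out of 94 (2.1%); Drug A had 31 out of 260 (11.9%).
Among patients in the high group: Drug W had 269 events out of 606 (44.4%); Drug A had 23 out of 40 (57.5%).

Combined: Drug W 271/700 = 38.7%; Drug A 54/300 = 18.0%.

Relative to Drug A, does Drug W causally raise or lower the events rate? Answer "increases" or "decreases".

increases

The stratified and pooled comparisons disagree (Drug W wins within each inflammation score; Drug A wins overall), so the answer turns on the causal role of inflammation score.
Inflammation score lies on the pathway drug → inflammation score → outcome, so adjusting for it blocks the indirect effect. For the total causal effect of drug, use the unadjusted pooled rates.
Pooled: Drug W 38.7% vs Drug A 18.0%; Drug A is lower overall.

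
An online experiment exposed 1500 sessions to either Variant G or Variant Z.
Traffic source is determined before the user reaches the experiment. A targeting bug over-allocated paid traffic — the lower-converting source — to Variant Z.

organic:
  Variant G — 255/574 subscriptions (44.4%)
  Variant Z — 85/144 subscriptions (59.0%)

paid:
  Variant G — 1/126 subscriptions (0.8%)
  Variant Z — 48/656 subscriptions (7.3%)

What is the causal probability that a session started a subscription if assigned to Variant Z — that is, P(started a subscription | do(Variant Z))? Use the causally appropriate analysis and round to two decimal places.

0.32

Here traffic source is a common cause — it drives both which variant a case falls under and the outcome. The crude comparison mixes populations; the stratum-specific rates are the causally relevant ones.
Standardising Variant Z to the population traffic source mix: 0.479·85/144 + 0.521·48/656 = 0.321.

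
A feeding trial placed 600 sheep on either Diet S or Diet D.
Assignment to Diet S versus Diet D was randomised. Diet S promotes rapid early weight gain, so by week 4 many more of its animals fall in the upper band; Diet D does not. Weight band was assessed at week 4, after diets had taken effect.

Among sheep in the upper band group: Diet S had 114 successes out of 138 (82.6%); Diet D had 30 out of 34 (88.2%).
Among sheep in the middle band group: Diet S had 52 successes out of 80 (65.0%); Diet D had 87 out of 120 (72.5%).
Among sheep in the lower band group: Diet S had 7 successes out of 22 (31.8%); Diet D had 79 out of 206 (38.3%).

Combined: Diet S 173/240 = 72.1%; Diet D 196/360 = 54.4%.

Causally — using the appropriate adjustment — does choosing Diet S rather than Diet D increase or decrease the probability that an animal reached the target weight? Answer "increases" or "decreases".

Week-4 weight band lies on the pathway diet → week-4 weight band → outcome, so adjusting for it blocks the indirect effect. For the total causal effect of diet, use the unadjusted pooled rates.
Pooled: Diet S 72.1% vs Diet D 54.4%; Diet S is higher overall.

increases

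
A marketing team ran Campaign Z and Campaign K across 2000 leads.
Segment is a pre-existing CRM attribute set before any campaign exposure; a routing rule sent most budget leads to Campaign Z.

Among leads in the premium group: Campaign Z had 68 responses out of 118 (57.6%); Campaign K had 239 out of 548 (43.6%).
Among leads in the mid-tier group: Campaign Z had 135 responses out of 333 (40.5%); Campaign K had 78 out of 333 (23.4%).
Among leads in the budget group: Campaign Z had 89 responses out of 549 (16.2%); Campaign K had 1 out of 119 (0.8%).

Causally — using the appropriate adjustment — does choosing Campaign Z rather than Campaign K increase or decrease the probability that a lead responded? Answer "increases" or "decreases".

increases

Customer segment is set before the campaign has any effect — it is not caused by the campaign — and it independently drives the outcome. That makes it a confounder, so the causal comparison is within customer segment levels.
Within each level — premium: 57.6% vs 43.6%; mid-tier: 40.5% vs 23.4%; budget: 16.2% vs 0.8% — Campaign Z is higher every time.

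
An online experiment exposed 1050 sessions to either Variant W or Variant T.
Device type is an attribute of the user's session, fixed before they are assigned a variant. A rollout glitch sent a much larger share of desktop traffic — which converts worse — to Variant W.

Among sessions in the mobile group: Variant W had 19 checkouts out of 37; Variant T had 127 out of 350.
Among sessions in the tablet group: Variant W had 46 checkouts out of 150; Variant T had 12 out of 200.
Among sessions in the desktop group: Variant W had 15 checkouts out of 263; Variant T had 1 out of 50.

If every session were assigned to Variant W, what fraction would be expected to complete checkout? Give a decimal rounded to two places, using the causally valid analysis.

0.31

Since device type is a pre-existing factor (not a product of the variant) and it affects the outcome on its own, it is a confounder. The stratified rates, not the pooled rate, identify the causal effect.
Standardising Variant W to the population device type mix: 0.369·19/37 + 0.333·46/150 + 0.298·15/263 = 0.308.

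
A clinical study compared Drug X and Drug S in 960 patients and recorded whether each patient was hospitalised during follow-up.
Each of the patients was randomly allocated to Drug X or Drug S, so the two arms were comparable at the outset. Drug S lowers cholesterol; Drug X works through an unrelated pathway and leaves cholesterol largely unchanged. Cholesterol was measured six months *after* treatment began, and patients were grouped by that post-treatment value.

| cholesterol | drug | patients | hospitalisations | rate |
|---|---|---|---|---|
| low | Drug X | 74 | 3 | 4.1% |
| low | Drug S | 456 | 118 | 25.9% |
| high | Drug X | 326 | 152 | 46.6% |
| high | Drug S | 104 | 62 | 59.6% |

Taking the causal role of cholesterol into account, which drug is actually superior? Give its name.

Drug S

Because the drug influences cholesterol, cholesterol is a post-treatment mediator, not a confounder. Stratifying on it would bias the estimate; the causal effect is the crude pooled difference.
Pooled: Drug X 38.8% vs Drug S 32.1%; Drug S is lower overall.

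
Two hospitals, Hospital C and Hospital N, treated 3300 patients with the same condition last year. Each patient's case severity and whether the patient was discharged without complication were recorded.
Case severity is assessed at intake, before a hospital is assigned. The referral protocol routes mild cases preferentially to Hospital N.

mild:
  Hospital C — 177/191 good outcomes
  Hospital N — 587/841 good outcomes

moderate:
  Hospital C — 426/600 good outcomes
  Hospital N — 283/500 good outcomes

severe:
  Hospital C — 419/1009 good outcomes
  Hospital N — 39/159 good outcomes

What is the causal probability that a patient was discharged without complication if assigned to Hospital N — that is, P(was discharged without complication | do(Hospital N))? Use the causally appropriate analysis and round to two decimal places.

Nothing the hospital does changes case severity; the imbalance is an allocation artefact. With case severity also predicting the outcome, the pooled figure is confounded, and the within-stratum comparison is the causal one.
Standardising Hospital N to the population case severity mix: 0.313·587/841 + 0.333·283/500 + 0.354·39/159 = 0.494.

0.49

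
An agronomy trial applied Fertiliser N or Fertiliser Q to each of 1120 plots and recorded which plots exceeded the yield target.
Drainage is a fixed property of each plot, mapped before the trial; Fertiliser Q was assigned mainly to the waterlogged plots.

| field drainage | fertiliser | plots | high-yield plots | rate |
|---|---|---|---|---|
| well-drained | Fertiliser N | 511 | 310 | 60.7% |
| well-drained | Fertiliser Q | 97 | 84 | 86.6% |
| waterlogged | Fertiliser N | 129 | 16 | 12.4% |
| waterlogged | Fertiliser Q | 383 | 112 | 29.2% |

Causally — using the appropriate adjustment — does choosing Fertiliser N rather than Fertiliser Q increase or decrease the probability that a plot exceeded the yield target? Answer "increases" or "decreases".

Within every field drainage level Fertiliser Q has the higher rate, yet pooled Fertiliser N does — Simpson's reversal.
Field drainage differs across fertilisers for reasons unrelated to any effect of the fertiliser itself, and it separately predicts the outcome — a classic confounder. We must compare within field drainage levels.
Within each level — well-drained: 60.7% vs 86.6%; waterlogged: 12.4% vs 29.2% — Fertiliser Q is higher every time.

decreases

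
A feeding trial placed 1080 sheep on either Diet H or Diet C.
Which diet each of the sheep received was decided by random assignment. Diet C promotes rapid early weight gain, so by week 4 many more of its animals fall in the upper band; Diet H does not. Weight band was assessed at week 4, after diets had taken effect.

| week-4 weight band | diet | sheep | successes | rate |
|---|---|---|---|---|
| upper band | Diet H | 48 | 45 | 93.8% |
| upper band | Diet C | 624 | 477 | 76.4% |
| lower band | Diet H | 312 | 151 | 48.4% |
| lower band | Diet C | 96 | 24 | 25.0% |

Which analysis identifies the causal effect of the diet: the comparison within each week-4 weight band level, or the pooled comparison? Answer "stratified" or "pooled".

pooled

Week-4 weight band lies on the pathway diet → week-4 weight band → outcome, so adjusting for it blocks the indirect effect. For the total causal effect of diet, use the unadjusted pooled rates.
Pooled: Diet H 54.4% vs Diet C 69.6%; Diet C is higher overall.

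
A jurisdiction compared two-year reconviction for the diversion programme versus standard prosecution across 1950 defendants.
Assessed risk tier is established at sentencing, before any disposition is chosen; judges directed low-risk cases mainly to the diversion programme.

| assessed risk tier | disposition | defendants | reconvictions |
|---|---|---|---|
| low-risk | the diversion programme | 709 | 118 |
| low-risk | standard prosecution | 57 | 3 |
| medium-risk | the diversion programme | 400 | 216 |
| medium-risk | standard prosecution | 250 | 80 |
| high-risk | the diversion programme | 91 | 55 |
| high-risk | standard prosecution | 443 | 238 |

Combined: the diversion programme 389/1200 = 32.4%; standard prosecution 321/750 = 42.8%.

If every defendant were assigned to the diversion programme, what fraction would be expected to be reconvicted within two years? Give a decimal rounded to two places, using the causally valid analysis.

0.41

Within every assessed risk tier level standard prosecution has the lower rate, yet pooled the diversion programme does — Simpson's reversal.
Assessed risk tier is set before the disposition has any effect — it is not caused by the disposition — and it independently drives the outcome. That makes it a confounder, so the causal comparison is within assessed risk tier levels.
Standardising the diversion programme to the population assessed risk tier mix: 0.393·118/709 + 0.333·216/400 + 0.274·55/91 = 0.411.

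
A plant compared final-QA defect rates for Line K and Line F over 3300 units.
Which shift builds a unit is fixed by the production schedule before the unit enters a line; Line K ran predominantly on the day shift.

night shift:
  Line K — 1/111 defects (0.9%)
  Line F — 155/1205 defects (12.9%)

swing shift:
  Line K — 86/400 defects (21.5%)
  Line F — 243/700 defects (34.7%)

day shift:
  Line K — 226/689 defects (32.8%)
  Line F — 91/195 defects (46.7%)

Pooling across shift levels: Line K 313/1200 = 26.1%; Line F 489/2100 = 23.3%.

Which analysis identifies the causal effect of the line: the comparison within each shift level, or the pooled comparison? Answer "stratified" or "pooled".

stratified

The shift-specific comparison favours Line K throughout, but the pooled figures favour Line F. The question is whether to condition on shift.
Shift satisfies the back-door criterion: it is not a descendant of the line, and it blocks the spurious path from line to outcome. Adjusting for it (i.e., using the within-shift rates) gives the causal effect.
Within each level — night shift: 0.9% vs 12.9%; swing shift: 21.5% vs 34.7%; day shift: 32.8% vs 46.7% — Line K is lower every time.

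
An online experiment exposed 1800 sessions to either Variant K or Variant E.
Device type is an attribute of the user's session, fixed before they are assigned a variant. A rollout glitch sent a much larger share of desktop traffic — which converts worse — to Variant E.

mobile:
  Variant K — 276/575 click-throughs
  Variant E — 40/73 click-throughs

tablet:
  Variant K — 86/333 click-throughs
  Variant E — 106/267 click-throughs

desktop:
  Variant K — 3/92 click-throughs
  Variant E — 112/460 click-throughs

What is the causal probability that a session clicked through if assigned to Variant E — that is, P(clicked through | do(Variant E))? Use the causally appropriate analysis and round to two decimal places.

0.40

Device type is set before the variant has any effect — it is not caused by the variant — and it independently drives the outcome. That makes it a confounder, so the causal comparison is within device type levels.
Standardising Variant E to the population device type mix: 0.360·40/73 + 0.333·106/267 + 0.307·112/460 = 0.404.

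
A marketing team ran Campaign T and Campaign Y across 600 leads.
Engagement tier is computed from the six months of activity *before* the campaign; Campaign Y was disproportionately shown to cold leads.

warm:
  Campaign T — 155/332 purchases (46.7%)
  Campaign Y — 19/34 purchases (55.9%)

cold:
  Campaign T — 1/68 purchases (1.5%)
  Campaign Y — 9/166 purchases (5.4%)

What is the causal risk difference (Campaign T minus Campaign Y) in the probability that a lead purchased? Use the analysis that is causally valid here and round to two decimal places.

-0.07

Engagement tier satisfies the back-door criterion: it is not a descendant of the campaign, and it blocks the spurious path from campaign to outcome. Adjusting for it (i.e., using the within-engagement tier rates) gives the causal effect.
Adjusting over the population distribution of engagement tier: 0.610·(0.467−0.559) + 0.390·(0.015−0.054) = -0.072.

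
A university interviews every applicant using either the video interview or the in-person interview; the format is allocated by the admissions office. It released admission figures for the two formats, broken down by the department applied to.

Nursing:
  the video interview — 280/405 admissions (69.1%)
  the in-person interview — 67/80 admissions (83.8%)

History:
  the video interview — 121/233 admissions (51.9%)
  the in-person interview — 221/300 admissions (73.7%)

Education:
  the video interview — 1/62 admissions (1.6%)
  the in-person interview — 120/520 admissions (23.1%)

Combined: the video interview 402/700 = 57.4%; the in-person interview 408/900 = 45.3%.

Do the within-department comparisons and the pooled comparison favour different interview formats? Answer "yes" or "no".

Within each department level (Nursing 69.1% vs 83.8%; History 51.9% vs 73.7%; Education 1.6% vs 23.1%), the in-person interview has the higher rate every time. Pooled: 57.4% vs 45.3% — the video interview has the higher rate overall. The two comparisons disagree.

yes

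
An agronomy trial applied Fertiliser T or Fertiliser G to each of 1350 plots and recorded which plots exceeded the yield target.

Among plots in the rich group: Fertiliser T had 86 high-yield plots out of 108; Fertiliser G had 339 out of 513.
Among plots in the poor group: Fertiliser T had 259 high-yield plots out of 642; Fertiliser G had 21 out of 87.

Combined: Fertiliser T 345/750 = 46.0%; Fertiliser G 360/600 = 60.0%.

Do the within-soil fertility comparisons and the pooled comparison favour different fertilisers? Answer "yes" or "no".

yes

Within each soil fertility level (rich 79.6% vs 66.1%; poor 40.3% vs 24.1%), Fertiliser T has the higher rate every time. Pooled: 46.0% vs 60.0% — Fertiliser G has the higher rate overall. The two comparisons disagree.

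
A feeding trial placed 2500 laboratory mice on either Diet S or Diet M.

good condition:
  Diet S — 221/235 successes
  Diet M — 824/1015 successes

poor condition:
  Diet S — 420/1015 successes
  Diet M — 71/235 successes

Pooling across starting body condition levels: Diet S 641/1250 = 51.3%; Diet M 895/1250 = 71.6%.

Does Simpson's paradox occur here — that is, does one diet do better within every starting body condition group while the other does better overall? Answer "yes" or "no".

yes

Within each starting body condition level (good condition 94.0% vs 81.2%; poor condition 41.4% vs 30.2%), Diet S has the higher rate every time. Pooled: 51.3% vs 71.6% — Diet M has the higher rate overall. The two comparisons disagree.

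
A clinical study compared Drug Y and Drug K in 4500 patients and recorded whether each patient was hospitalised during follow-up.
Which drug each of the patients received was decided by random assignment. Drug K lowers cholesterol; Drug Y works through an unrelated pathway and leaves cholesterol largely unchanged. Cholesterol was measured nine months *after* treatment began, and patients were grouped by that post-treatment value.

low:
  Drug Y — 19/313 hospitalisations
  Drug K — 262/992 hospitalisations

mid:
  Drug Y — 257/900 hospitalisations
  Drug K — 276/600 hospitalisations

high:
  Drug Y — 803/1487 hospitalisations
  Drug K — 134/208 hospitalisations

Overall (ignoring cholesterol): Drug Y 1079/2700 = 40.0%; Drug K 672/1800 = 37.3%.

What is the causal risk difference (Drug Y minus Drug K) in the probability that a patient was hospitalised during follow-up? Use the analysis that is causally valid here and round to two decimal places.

Within every cholesterol level Drug Y has the lower rate, yet pooled Drug K does — Simpson's reversal.
Stratifying would compare drugs among patients the drugs themselves sorted into cholesterol groups — a form of selection on an intermediate. The unconditioned pooled rates give the total causal effect.
The causal difference is the pooled difference: 0.400 − 0.373 = +0.026.

+0.03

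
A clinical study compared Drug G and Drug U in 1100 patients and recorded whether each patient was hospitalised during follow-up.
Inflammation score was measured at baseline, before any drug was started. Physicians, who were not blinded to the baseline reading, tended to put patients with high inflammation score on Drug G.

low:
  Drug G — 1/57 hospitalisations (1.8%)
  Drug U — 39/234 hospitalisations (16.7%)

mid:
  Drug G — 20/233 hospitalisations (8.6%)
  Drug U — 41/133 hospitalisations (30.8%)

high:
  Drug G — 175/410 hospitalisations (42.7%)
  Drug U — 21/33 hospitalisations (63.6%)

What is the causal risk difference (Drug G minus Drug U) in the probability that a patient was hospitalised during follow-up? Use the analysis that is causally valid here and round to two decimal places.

-0.20

The stratified and pooled comparisons disagree (Drug G wins within each inflammation score; Drug U wins overall), so the answer turns on the causal role of inflammation score.
Here inflammation score is a common cause — it drives both which drug a case falls under and the outcome. The crude comparison mixes populations; the stratum-specific rates are the causally relevant ones.
Adjusting over the population distribution of inflammation score: 0.265·(0.018−0.167) + 0.333·(0.086−0.308) + 0.403·(0.427−0.636) = -0.198.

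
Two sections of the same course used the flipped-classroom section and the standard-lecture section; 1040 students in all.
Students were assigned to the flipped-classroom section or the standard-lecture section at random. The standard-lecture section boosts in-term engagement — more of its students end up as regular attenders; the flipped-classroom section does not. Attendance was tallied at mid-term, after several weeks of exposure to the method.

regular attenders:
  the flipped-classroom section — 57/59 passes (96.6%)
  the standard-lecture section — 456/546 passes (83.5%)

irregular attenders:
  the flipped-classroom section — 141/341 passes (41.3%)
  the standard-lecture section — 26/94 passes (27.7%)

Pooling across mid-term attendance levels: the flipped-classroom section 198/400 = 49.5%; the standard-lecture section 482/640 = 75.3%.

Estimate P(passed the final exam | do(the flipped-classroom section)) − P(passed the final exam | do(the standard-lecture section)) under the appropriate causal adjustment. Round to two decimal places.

-0.26

The stratified and pooled comparisons disagree (the flipped-classroom section wins within each mid-term attendance; the standard-lecture section wins overall), so the answer turns on the causal role of mid-term attendance.
Mid-term attendance lies on the pathway teaching method → mid-term attendance → outcome, so adjusting for it blocks the indirect effect. For the total causal effect of teaching method, use the unadjusted pooled rates.
The causal difference is the pooled difference: 0.495 − 0.753 = -0.258.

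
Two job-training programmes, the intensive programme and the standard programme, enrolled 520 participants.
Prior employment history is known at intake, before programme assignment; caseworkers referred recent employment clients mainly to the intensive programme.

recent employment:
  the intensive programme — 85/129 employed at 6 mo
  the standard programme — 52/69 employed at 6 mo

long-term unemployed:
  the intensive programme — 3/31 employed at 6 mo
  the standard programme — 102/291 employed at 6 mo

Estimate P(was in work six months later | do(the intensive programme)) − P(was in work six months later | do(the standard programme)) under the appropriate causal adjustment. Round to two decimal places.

The stratified and pooled comparisons disagree (the standard programme wins within each prior employment history; the intensive programme wins overall), so the answer turns on the causal role of prior employment history.
Prior employment history differs across programmes for reasons unrelated to any effect of the programme itself, and it separately predicts the outcome — a classic confounder. We must compare within prior employment history levels.
Adjusting over the population distribution of prior employment history: 0.381·(0.659−0.754) + 0.619·(0.097−0.351) = -0.193.

-0.19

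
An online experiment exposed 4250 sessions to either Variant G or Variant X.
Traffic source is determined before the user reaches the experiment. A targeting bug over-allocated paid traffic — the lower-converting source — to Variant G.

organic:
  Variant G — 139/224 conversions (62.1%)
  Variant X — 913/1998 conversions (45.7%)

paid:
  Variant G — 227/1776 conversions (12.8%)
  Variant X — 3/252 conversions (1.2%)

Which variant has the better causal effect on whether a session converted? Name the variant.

Variant G

Variant G is higher inside every traffic source stratum but Variant X is higher in aggregate. Whether to stratify depends on how traffic source relates to the variant.
Traffic source is set before the variant has any effect — it is not caused by the variant — and it independently drives the outcome. That makes it a confounder, so the causal comparison is within traffic source levels.
Within each level — organic: 62.1% vs 45.7%; paid: 12.8% vs 1.2% — Variant G is higher every time.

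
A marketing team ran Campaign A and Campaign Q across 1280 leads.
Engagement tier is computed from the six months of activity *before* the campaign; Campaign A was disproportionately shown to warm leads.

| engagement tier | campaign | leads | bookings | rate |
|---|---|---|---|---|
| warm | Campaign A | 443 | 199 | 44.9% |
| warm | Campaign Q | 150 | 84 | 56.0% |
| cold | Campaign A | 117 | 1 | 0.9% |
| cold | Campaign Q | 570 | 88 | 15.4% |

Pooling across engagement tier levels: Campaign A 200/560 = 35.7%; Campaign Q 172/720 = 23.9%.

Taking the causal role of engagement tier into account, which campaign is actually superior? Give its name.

Campaign Q is higher inside every engagement tier stratum but Campaign A is higher in aggregate. Whether to stratify depends on how engagement tier relates to the campaign.
Engagement tier is set before the campaign has any effect — it is not caused by the campaign — and it independently drives the outcome. That makes it a confounder, so the causal comparison is within engagement tier levels.
Within each level — warm: 44.9% vs 56.0%; cold: 0.9% vs 15.4% — Campaign Q is higher every time.

Campaign Q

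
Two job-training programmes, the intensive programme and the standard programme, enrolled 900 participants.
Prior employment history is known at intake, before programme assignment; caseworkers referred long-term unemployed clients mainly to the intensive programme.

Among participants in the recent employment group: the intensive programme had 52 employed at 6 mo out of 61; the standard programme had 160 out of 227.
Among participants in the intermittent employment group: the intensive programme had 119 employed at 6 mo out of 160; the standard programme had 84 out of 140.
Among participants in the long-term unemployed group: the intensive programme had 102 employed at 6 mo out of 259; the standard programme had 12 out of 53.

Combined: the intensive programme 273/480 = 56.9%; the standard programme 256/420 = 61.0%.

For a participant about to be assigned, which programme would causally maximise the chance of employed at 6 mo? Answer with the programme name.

the intensive programme

Within every prior employment history level the intensive programme has the higher rate, yet pooled the standard programme does — Simpson's reversal.
The imbalance in prior employment history arose from how participants were allocated, not from anything the programme did; and prior employment history independently affects the outcome. The pooled gap is confounded — condition on prior employment history.
Within each level — recent employment: 85.2% vs 70.5%; intermittent employment: 74.4% vs 60.0%; long-term unemployed: 39.4% vs 22.6% — the intensive programme is higher every time.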